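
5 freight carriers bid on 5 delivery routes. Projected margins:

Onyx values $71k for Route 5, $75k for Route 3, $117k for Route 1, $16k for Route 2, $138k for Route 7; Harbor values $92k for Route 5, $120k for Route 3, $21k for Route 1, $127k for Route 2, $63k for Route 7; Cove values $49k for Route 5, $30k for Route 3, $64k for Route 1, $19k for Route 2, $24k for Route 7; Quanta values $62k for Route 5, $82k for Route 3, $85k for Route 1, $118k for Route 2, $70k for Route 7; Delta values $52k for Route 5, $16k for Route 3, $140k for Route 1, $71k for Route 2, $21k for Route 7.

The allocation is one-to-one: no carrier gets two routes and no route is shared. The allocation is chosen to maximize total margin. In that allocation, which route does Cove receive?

Cove receives Route 5.

This is the linear assignment problem.
Optimal: Onyx→Route 7 ($138k), Harbor→Route 3 ($120k), Cove→Route 5 ($49k), Quanta→Route 2 ($118k), Delta→Route 1 ($140k) — total 138+120+49+118+140 = $565k.
Max-entry greedy (repeatedly take the single best remaining cell) gives $536k, worse by 29.
No other one-to-one assignment exceeds $565k.
Cove's own top route is Route 1 ($64k), but forcing Cove→Route 1 and reassigning the rest optimally gives only $492k — worse by 73.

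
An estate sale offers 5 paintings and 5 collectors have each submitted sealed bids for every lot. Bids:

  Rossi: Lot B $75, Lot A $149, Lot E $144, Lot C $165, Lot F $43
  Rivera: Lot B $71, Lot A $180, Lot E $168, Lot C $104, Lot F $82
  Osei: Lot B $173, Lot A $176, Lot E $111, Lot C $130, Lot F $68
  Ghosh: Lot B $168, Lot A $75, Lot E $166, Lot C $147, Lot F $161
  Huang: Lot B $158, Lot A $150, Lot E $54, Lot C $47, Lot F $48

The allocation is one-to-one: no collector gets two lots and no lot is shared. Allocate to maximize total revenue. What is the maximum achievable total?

Treat this as an assignment problem: match each collector to one lot.
Optimal: Rossi→Lot C ($165), Rivera→Lot E ($168), Osei→Lot A ($176), Ghosh→Lot F ($161), Huang→Lot B ($158) — total 165+168+176+161+158 = $828.
Row-greedy (each collector in turn takes its best remaining lot) gives $732, worse by 96.
Next-best assignment: Rossi→Lot C, Rivera→Lot E, Osei→Lot B, Ghosh→Lot F, Huang→Lot A = $817.
Every other assignment is strictly worse.

Max total: $828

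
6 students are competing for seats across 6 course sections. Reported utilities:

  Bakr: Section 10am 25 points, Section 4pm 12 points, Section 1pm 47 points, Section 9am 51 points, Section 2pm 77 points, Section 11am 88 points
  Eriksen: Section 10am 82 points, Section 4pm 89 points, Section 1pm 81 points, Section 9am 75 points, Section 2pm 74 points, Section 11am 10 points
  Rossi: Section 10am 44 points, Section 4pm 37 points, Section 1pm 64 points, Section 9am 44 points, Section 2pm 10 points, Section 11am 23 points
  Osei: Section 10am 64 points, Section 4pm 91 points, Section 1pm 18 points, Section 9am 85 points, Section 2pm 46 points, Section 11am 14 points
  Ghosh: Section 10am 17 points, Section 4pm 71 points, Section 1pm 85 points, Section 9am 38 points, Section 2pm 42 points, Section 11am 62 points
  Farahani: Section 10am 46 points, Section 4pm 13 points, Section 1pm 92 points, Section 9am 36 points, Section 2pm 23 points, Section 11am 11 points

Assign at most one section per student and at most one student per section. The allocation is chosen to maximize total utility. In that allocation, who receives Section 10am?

Optimal: Bakr→Section 11am (88 points), Eriksen→Section 2pm (74 points), Rossi→Section 10am (44 points), Osei→Section 9am (85 points), Ghosh→Section 4pm (71 points), Farahani→Section 1pm (92 points) — total 88+74+44+85+71+92 = 454 points.
Row-greedy (each student in turn takes its best remaining section) gives 414 points, worse by 40.
Every other assignment is strictly worse.
Rossi's own top section is Section 1pm (64 points), but forcing Rossi→Section 1pm and reassigning the rest optimally gives only 428 points — worse by 26.

Rossi receives Section 10am.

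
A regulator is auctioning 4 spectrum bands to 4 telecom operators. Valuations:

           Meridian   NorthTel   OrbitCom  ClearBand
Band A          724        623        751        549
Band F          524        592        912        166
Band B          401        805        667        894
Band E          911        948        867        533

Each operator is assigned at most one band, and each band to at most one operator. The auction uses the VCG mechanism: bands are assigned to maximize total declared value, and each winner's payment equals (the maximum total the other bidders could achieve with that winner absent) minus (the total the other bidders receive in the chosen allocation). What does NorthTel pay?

Efficient allocation: Meridian→Band A ($724M), NorthTel→Band E ($948M), OrbitCom→Band F ($912M), ClearBand→Band B ($894M); total welfare W = $3478M.
NorthTel receives Band E at value $948M, so the others get W − 948 = $2530M.
Without NorthTel: best allocation of the remaining 3 bidders over all 4 bands is Meridian→Band E ($911M), OrbitCom→Band F ($912M), ClearBand→Band B ($894M), total $2717M.
VCG payment = (others' best without NorthTel) − (others' welfare with NorthTel) = 2717 − 2530 = $187M.

NorthTel pays $187M.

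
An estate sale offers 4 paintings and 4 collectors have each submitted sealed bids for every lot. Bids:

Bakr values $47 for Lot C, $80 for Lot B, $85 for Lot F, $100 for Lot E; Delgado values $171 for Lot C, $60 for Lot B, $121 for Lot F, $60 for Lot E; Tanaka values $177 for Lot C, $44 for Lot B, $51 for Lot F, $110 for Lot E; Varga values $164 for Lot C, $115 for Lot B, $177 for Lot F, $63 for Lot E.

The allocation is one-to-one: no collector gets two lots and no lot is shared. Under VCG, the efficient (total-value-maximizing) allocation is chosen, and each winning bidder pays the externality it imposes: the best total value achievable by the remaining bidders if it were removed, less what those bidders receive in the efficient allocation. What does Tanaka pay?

Efficient allocation: Bakr→Lot B ($80), Delgado→Lot C ($171), Tanaka→Lot E ($110), Varga→Lot F ($177); total welfare W = $538.
Tanaka receives Lot E at value $110, so the others get W − 110 = $428.
Without Tanaka: best allocation of the remaining 3 bidders over all 4 lots is Bakr→Lot E ($100), Delgado→Lot C ($171), Varga→Lot F ($177), total $448.
VCG payment = (others' best without Tanaka) − (others' welfare with Tanaka) = 448 − 428 = $20.

Tanaka pays $20.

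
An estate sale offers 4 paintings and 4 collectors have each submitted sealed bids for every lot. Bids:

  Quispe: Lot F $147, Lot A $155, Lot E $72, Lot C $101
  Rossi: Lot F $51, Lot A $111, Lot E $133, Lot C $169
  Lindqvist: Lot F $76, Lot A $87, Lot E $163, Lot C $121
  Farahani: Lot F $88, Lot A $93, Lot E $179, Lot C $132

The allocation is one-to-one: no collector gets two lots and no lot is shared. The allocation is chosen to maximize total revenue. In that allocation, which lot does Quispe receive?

Quispe receives Lot F.

This is a one-to-one assignment (maximum-weight bipartite matching).
Optimal: Quispe→Lot F ($147), Rossi→Lot C ($169), Lindqvist→Lot A ($87), Farahani→Lot E ($179) — total 147+169+87+179 = $582.
Row-greedy (each collector in turn takes its best remaining lot) gives $575, worse by 7.
Quispe's own top lot is Lot A ($155), but forcing Quispe→Lot A and reassigning the rest optimally gives only $579 — worse by 3.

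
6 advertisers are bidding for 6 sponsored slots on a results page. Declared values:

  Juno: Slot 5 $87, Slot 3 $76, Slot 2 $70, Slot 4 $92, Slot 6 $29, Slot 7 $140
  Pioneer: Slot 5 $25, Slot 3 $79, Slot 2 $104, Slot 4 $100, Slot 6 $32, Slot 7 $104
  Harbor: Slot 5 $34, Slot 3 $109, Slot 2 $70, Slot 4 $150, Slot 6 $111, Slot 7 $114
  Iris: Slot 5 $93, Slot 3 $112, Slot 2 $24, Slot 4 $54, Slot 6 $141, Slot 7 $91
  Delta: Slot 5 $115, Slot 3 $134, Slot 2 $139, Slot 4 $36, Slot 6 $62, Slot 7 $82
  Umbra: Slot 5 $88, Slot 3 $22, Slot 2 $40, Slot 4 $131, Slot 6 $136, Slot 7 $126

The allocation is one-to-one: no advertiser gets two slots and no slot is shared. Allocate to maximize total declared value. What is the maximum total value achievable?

This is a one-to-one assignment (maximum-weight bipartite matching).
Optimal: Juno→Slot 7 ($140), Pioneer→Slot 2 ($104), Harbor→Slot 4 ($150), Iris→Slot 5 ($93), Delta→Slot 3 ($134), Umbra→Slot 6 ($136) — total 140+104+150+93+134+136 = $757.
Max-entry greedy (repeatedly take the single best remaining cell) gives $737, worse by 20.

Maximum total: $757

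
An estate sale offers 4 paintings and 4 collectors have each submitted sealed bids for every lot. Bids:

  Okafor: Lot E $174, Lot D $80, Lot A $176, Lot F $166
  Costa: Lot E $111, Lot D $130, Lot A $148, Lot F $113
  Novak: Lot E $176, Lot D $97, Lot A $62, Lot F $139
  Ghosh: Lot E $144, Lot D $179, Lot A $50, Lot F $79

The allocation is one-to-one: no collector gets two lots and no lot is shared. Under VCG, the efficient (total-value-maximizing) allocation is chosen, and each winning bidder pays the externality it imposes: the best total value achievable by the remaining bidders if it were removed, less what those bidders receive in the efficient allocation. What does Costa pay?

Efficient allocation: Okafor→Lot F ($166), Costa→Lot A ($148), Novak→Lot E ($176), Ghosh→Lot D ($179); total welfare W = $669.
Costa receives Lot A at value $148, so the others get W − 148 = $521.
Without Costa: best allocation of the remaining 3 bidders over all 4 lots is Okafor→Lot A ($176), Novak→Lot E ($176), Ghosh→Lot D ($179), total $531.
VCG payment = (others' best without Costa) − (others' welfare with Costa) = 531 − 521 = $10.

Costa pays $10.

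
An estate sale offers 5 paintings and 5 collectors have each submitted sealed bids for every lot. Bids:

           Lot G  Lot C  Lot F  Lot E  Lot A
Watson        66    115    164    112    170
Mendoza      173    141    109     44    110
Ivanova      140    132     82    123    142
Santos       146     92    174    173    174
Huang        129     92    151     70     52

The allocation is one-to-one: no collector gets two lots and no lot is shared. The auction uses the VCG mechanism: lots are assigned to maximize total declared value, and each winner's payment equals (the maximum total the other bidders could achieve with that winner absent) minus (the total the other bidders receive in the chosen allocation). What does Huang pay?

Huang pays $4.

Efficient allocation: Watson→Lot A ($170), Mendoza→Lot G ($173), Ivanova→Lot C ($132), Santos→Lot E ($173), Huang→Lot F ($151); total welfare W = $799.
Huang receives Lot F at value $151, so the others get W − 151 = $648.
Without Huang: best allocation of the remaining 4 bidders over all 5 lots is Watson→Lot F ($164), Mendoza→Lot G ($173), Ivanova→Lot A ($142), Santos→Lot E ($173), total $652.
VCG payment = (others' best without Huang) − (others' welfare with Huang) = 652 − 648 = $4.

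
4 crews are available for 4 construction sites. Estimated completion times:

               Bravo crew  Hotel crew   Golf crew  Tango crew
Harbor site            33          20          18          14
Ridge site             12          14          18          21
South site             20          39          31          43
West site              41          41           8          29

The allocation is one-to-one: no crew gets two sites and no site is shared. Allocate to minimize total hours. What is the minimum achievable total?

Minimum total: 56 hours

Optimal: Bravo crew→South site (20 hours), Hotel crew→Ridge site (14 hours), Golf crew→West site (8 hours), Tango crew→Harbor site (14 hours) — total 20+14+8+14 = 56 hours.
Column-greedy (each site in turn goes to its cheapest remaining crew) gives 98 hours, worse by 42.
Next-best assignment: Bravo crew→South site, Hotel crew→Harbor site, Golf crew→West site, Tango crew→Ridge site = 69 hours.
Every other assignment is strictly worse.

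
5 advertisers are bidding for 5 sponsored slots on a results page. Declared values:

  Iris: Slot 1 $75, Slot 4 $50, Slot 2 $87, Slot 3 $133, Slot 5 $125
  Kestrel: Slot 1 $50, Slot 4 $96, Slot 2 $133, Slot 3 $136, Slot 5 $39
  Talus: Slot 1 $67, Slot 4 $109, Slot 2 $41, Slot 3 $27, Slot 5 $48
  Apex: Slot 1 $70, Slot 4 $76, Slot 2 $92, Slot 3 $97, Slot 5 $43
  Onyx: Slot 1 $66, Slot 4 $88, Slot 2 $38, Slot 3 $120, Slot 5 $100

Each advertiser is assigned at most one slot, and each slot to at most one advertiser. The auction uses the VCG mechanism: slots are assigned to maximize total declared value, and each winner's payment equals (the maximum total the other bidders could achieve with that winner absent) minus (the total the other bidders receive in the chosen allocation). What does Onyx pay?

Efficient allocation: Iris→Slot 5 ($125), Kestrel→Slot 2 ($133), Talus→Slot 4 ($109), Apex→Slot 1 ($70), Onyx→Slot 3 ($120); total welfare W = $557.
Onyx receives Slot 3 at value $120, so the others get W − 120 = $437.
Without Onyx: best allocation of the remaining 4 bidders over all 5 slots is Iris→Slot 5 ($125), Kestrel→Slot 2 ($133), Talus→Slot 4 ($109), Apex→Slot 3 ($97), total $464.
VCG payment = (others' best without Onyx) − (others' welfare with Onyx) = 464 − 437 = $27.

Onyx pays $27.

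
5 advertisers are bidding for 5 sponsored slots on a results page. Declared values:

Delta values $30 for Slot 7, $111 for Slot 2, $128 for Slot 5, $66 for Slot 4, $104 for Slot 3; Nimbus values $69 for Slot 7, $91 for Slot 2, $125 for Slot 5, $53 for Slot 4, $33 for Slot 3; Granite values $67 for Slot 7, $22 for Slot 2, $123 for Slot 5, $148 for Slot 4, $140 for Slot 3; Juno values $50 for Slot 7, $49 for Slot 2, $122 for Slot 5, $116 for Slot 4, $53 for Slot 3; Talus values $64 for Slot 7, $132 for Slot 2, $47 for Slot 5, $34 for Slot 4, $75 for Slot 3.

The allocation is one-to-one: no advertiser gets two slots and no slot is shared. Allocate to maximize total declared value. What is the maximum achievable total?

Maximum total: $585

Optimal: Delta→Slot 5 ($128), Nimbus→Slot 7 ($69), Granite→Slot 3 ($140), Juno→Slot 4 ($116), Talus→Slot 2 ($132) — total 128+69+140+116+132 = $585.
Column-greedy (each slot in turn goes to its best remaining advertiser) gives $530, worse by 55.
Next-best assignment: Delta→Slot 3, Nimbus→Slot 7, Granite→Slot 4, Juno→Slot 5, Talus→Slot 2 = $575.
Swapping Talus↔Juno (Talus→Slot 4 $34, Juno→Slot 2 $49) loses 165.
Every other assignment is strictly worse.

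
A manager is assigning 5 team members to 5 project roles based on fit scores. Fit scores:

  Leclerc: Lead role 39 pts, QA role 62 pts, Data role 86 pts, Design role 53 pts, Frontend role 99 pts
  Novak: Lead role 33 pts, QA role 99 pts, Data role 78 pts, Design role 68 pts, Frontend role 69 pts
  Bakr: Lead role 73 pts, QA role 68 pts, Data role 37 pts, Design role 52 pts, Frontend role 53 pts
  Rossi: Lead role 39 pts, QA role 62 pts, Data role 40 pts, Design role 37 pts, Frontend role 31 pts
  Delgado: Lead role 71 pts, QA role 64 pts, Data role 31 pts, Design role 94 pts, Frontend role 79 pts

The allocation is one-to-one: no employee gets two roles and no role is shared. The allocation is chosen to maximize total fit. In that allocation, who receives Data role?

Optimal: Leclerc→Frontend role (99 pts), Novak→Data role (78 pts), Bakr→Lead role (73 pts), Rossi→QA role (62 pts), Delgado→Design role (94 pts) — total 99+78+73+62+94 = 406 pts.
Column-greedy (each role in turn goes to its best remaining employee) gives 383 pts, worse by 23.
Checked against all permutations: 406 pts is optimal.
Novak's own top role is QA role (99 pts), but forcing Novak→QA role and reassigning the rest optimally gives only 405 pts — worse by 1.

Novak receives Data role.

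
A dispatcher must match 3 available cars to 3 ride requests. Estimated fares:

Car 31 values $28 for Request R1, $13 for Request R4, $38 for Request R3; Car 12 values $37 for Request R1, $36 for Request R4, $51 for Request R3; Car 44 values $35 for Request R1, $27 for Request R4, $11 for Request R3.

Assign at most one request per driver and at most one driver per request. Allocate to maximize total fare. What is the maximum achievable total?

Max total: $109

Optimal: Car 31→Request R3 ($38), Car 12→Request R4 ($36), Car 44→Request R1 ($35) — total 38+36+35 = $109.
Row-greedy (each driver in turn takes its best remaining request) gives $102, worse by 7.
Next-best assignment: Car 31→Request R1, Car 12→Request R3, Car 44→Request R4 = $106.
No other one-to-one assignment exceeds $109.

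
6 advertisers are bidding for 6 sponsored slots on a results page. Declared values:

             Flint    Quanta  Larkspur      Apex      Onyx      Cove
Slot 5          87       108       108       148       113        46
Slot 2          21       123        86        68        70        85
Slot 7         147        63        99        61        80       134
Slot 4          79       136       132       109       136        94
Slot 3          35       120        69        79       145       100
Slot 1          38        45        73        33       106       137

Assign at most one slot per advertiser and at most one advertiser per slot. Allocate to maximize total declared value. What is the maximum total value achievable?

Optimal: Flint→Slot 7 ($147), Quanta→Slot 2 ($123), Larkspur→Slot 4 ($132), Apex→Slot 5 ($148), Onyx→Slot 3 ($145), Cove→Slot 1 ($137) — total 147+123+132+148+145+137 = $832.
Column-greedy (each slot in turn goes to its best remaining advertiser) gives $727, worse by 105.
Next-best assignment: Flint→Slot 7, Quanta→Slot 4, Larkspur→Slot 2, Apex→Slot 5, Onyx→Slot 3, Cove→Slot 1 = $799.
Swapping Quanta↔Apex (Quanta→Slot 5 $108, Apex→Slot 2 $68) loses 95.

Maximum total: $832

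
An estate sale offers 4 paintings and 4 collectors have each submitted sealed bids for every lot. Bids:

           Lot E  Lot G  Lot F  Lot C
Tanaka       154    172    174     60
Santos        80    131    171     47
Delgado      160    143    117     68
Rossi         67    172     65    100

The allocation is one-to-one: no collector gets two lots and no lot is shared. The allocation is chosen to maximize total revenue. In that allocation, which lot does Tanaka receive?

Tanaka receives Lot G.

This is a one-to-one assignment (maximum-weight bipartite matching).
Optimal: Tanaka→Lot G ($172), Santos→Lot F ($171), Delgado→Lot E ($160), Rossi→Lot C ($100) — total 172+171+160+100 = $603.
Row-greedy (each collector in turn takes its best remaining lot) gives $565, worse by 38.
Tanaka's own top lot is Lot F ($174), but forcing Tanaka→Lot F and reassigning the rest optimally gives only $565 — worse by 38.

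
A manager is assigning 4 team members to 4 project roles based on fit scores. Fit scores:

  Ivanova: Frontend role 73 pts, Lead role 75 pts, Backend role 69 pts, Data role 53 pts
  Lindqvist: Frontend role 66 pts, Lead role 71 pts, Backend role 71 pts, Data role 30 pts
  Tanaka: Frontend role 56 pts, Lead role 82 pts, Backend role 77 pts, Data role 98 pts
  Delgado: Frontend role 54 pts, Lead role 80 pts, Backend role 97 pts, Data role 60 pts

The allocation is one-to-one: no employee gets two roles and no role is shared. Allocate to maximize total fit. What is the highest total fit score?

Optimal: Ivanova→Frontend role (73 pts), Lindqvist→Lead role (71 pts), Tanaka→Data role (98 pts), Delgado→Backend role (97 pts) — total 73+71+98+97 = 339 pts.
Max-entry greedy (repeatedly take the single best remaining cell) gives 336 pts, worse by 3.
Swapping Lindqvist↔Delgado (Lindqvist→Backend role 71 pts, Delgado→Lead role 80 pts) loses 17.
No other one-to-one assignment exceeds 339 pts.

Maximum total: 339 pts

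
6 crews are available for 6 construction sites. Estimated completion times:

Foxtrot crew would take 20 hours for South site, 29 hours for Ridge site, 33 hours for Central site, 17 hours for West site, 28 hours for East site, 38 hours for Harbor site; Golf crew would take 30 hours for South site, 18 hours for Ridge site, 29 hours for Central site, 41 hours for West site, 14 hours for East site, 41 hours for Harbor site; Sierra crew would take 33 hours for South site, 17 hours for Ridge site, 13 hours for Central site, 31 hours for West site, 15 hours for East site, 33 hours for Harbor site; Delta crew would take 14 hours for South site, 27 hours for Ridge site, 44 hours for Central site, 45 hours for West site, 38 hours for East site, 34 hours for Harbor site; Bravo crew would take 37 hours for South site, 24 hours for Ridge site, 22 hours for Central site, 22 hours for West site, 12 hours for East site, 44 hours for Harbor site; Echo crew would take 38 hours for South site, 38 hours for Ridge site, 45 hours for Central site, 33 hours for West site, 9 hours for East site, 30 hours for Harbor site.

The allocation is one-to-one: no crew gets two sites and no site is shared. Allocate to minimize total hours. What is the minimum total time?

Optimal: Foxtrot crew→West site (17 hours), Golf crew→Ridge site (18 hours), Sierra crew→Central site (13 hours), Delta crew→South site (14 hours), Bravo crew→East site (12 hours), Echo crew→Harbor site (30 hours) — total 17+18+13+14+12+30 = 104 hours.
Column-greedy (each site in turn goes to its cheapest remaining crew) gives 120 hours, worse by 16.
Next-best assignment: Foxtrot crew→West site, Golf crew→East site, Sierra crew→Central site, Delta crew→South site, Bravo crew→Ridge site, Echo crew→Harbor site = 112 hours.
Swapping Echo crew↔Delta crew (Echo crew→South site 38 hours, Delta crew→Harbor site 34 hours) adds 28.
Every other assignment is strictly worse.

Min total: 104 hours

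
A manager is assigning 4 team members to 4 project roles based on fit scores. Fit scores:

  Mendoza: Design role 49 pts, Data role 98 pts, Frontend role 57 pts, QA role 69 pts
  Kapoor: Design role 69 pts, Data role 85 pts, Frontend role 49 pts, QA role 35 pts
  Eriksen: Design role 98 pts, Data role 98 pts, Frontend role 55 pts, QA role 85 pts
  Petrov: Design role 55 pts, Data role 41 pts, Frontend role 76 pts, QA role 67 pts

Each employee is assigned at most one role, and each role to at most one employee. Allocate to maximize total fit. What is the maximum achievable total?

Optimal: Mendoza→Data role (98 pts), Kapoor→Design role (69 pts), Eriksen→QA role (85 pts), Petrov→Frontend role (76 pts) — total 98+69+85+76 = 328 pts.
Swapping Kapoor↔Mendoza (Kapoor→Data role 85 pts, Mendoza→Design role 49 pts) loses 33.

Max total: 328 pts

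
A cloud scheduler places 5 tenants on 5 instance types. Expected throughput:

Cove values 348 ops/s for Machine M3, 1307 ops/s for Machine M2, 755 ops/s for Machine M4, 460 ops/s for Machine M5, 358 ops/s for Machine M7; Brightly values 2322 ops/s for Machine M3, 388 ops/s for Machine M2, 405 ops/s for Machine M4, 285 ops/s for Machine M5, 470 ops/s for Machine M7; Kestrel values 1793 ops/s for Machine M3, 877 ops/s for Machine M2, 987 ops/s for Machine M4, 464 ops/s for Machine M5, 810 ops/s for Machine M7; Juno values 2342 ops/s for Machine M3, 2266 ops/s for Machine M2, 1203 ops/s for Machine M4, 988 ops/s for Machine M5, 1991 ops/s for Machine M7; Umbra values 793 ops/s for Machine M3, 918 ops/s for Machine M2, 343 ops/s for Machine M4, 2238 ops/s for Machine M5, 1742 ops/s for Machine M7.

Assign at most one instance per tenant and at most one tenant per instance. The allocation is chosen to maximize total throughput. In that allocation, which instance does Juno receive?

Optimal: Cove→Machine M2 (1307 ops/s), Brightly→Machine M3 (2322 ops/s), Kestrel→Machine M4 (987 ops/s), Juno→Machine M7 (1991 ops/s), Umbra→Machine M5 (2238 ops/s) — total 1307+2322+987+1991+2238 = 8845 ops/s.
Column-greedy (each instance in turn goes to its best remaining tenant) gives 7344 ops/s, worse by 1501.
Juno's own top instance is Machine M3 (2342 ops/s), but forcing Juno→Machine M3 and reassigning the rest optimally gives only 7344 ops/s — worse by 1501.

Juno receives Machine M7.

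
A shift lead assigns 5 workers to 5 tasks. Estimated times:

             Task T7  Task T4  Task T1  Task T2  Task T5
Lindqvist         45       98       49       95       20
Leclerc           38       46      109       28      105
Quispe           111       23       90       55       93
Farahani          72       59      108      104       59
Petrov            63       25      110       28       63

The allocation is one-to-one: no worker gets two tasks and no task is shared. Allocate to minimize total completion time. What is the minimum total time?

Minimum total: 197 min

Optimal: Lindqvist→Task T1 (49 min), Leclerc→Task T7 (38 min), Quispe→Task T4 (23 min), Farahani→Task T5 (59 min), Petrov→Task T2 (28 min) — total 49+38+23+59+28 = 197 min.
Min-entry greedy (repeatedly take the single cheapest remaining cell) gives 242 min, worse by 45.
Checked against all permutations: 197 min is optimal.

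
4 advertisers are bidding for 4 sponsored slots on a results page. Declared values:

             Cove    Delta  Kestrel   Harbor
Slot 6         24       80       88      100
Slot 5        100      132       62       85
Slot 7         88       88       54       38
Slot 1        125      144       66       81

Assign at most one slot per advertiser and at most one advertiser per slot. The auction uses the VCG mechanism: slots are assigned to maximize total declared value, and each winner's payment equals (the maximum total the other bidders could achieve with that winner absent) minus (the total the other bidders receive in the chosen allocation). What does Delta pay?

Delta pays $19.

Efficient allocation: Cove→Slot 1 ($125), Delta→Slot 5 ($132), Kestrel→Slot 7 ($54), Harbor→Slot 6 ($100); total welfare W = $411.
Delta receives Slot 5 at value $132, so the others get W − 132 = $279.
Without Delta: best allocation of the remaining 3 bidders over all 4 slots is Cove→Slot 1 ($125), Kestrel→Slot 6 ($88), Harbor→Slot 5 ($85), total $298.
VCG payment = (others' best without Delta) − (others' welfare with Delta) = 298 − 279 = $19.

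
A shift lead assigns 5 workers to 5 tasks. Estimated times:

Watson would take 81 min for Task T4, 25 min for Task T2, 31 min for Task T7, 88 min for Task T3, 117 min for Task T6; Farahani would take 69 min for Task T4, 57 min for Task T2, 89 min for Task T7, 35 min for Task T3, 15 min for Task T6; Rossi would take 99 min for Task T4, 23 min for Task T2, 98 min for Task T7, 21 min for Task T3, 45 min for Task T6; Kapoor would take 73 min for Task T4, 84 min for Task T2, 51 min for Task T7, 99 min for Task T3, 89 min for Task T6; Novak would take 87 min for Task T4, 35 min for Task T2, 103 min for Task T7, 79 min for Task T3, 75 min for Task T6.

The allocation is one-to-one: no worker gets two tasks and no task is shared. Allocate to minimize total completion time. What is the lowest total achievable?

Min total: 175 min

This is a one-to-one assignment (minimum-cost bipartite matching).
Optimal: Watson→Task T7 (31 min), Farahani→Task T6 (15 min), Rossi→Task T3 (21 min), Kapoor→Task T4 (73 min), Novak→Task T2 (35 min) — total 31+15+21+73+35 = 175 min.
Row-greedy (each worker in turn takes its cheapest remaining task) gives 199 min, worse by 24.
Next-best assignment: Watson→Task T2, Farahani→Task T6, Rossi→Task T3, Kapoor→Task T7, Novak→Task T4 = 199 min.
Swapping Kapoor↔Rossi (Kapoor→Task T3 99 min, Rossi→Task T4 99 min) adds 104.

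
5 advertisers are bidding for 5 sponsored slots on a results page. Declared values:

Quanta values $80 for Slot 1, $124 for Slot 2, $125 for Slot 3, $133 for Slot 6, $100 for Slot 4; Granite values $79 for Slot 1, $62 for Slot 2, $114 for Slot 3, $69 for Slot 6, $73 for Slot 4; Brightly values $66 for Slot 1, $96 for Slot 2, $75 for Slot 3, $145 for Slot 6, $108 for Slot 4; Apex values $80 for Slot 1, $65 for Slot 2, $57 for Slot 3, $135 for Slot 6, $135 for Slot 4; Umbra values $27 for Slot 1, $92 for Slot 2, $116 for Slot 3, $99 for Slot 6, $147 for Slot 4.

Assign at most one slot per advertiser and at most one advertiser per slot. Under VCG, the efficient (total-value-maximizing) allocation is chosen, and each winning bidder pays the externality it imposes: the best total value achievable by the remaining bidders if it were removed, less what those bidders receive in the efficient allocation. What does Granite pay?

Efficient allocation: Quanta→Slot 2 ($124), Granite→Slot 3 ($114), Brightly→Slot 6 ($145), Apex→Slot 1 ($80), Umbra→Slot 4 ($147); total welfare W = $610.
Granite receives Slot 3 at value $114, so the others get W − 114 = $496.
Without Granite: best allocation of the remaining 4 bidders over all 5 slots is Quanta→Slot 2 ($124), Brightly→Slot 6 ($145), Apex→Slot 4 ($135), Umbra→Slot 3 ($116), total $520.
VCG payment = (others' best without Granite) − (others' welfare with Granite) = 520 − 496 = $24.

Granite pays $24.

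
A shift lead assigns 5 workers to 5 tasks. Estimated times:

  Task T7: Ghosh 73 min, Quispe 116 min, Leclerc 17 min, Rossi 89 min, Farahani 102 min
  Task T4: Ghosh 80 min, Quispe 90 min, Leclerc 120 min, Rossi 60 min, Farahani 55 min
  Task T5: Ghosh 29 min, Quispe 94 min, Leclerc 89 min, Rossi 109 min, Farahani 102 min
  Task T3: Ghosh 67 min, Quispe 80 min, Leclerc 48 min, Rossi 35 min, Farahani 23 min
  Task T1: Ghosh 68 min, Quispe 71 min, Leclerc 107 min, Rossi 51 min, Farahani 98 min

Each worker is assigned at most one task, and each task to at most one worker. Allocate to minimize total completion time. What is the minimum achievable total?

Minimum total: 200 min

This is the linear assignment problem.
Optimal: Ghosh→Task T5 (29 min), Quispe→Task T1 (71 min), Leclerc→Task T7 (17 min), Rossi→Task T4 (60 min), Farahani→Task T3 (23 min) — total 29+71+17+60+23 = 200 min.
Min-entry greedy (repeatedly take the single cheapest remaining cell) gives 210 min, worse by 10.
Next-best assignment: Ghosh→Task T5, Quispe→Task T1, Leclerc→Task T7, Rossi→Task T3, Farahani→Task T4 = 207 min.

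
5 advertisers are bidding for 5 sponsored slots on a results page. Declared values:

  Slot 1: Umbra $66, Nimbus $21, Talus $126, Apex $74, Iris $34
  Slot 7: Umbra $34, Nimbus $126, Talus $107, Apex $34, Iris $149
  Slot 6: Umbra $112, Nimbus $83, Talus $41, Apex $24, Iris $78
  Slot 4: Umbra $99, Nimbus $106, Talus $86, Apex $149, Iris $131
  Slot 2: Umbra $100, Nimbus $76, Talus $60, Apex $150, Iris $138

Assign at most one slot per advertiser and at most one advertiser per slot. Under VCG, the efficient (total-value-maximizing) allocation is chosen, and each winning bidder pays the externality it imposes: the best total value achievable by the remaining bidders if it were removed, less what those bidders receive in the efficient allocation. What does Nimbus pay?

Efficient allocation: Umbra→Slot 6 ($112), Nimbus→Slot 7 ($126), Talus→Slot 1 ($126), Apex→Slot 4 ($149), Iris→Slot 2 ($138); total welfare W = $651.
Nimbus receives Slot 7 at value $126, so the others get W − 126 = $525.
Without Nimbus: best allocation of the remaining 4 bidders over all 5 slots is Umbra→Slot 6 ($112), Talus→Slot 1 ($126), Apex→Slot 2 ($150), Iris→Slot 7 ($149), total $537.
VCG payment = (others' best without Nimbus) − (others' welfare with Nimbus) = 537 − 525 = $12.

Nimbus pays $12.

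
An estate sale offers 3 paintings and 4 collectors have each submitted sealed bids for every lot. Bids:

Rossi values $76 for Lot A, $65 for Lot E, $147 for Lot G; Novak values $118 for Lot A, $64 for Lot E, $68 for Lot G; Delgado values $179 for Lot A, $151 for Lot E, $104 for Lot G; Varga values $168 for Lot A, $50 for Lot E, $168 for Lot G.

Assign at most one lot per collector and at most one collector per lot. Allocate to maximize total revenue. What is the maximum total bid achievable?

Optimal: Varga→Lot A ($168), Delgado→Lot E ($151), Rossi→Lot G ($147) — total 168+151+147 = $466.
Row-greedy (each collector in turn takes its best remaining lot) gives $416, worse by 50.
Swapping Varga↔Rossi (Varga→Lot G $168, Rossi→Lot A $76) loses 71.
Every other assignment is strictly worse.

Max total: $466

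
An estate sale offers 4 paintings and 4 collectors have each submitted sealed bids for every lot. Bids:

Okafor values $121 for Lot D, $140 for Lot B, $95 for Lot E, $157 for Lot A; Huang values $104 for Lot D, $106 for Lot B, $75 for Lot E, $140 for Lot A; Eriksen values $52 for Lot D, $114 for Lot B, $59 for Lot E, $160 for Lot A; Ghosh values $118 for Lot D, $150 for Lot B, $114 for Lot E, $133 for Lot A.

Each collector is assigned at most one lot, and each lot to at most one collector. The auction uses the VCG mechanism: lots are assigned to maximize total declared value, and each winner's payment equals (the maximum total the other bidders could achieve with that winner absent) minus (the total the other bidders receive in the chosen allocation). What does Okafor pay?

Okafor pays $36.

Efficient allocation: Okafor→Lot B ($140), Huang→Lot D ($104), Eriksen→Lot A ($160), Ghosh→Lot E ($114); total welfare W = $518.
Okafor receives Lot B at value $140, so the others get W − 140 = $378.
Without Okafor: best allocation of the remaining 3 bidders over all 4 lots is Huang→Lot D ($104), Eriksen→Lot A ($160), Ghosh→Lot B ($150), total $414.
VCG payment = (others' best without Okafor) − (others' welfare with Okafor) = 414 − 378 = $36.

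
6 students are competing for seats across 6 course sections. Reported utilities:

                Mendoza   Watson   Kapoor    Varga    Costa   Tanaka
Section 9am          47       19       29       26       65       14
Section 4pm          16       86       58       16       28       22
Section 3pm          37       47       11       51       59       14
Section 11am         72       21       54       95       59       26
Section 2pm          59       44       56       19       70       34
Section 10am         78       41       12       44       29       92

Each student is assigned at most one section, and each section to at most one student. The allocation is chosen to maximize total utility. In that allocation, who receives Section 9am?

Optimal: Mendoza→Section 9am (47 points), Watson→Section 4pm (86 points), Kapoor→Section 2pm (56 points), Varga→Section 11am (95 points), Costa→Section 3pm (59 points), Tanaka→Section 10am (92 points) — total 47+86+56+95+59+92 = 435 points.
Column-greedy (each section in turn goes to its best remaining student) gives 422 points, worse by 13.
Next-best assignment: Mendoza→Section 3pm, Watson→Section 4pm, Kapoor→Section 2pm, Varga→Section 11am, Costa→Section 9am, Tanaka→Section 10am = 431 points.
Swapping Varga↔Mendoza (Varga→Section 9am 26 points, Mendoza→Section 11am 72 points) loses 44.
Every other assignment is strictly worse.
Mendoza's own top section is Section 10am (78 points), but forcing Mendoza→Section 10am and reassigning the rest optimally gives only 394 points — worse by 41.

Mendoza receives Section 9am.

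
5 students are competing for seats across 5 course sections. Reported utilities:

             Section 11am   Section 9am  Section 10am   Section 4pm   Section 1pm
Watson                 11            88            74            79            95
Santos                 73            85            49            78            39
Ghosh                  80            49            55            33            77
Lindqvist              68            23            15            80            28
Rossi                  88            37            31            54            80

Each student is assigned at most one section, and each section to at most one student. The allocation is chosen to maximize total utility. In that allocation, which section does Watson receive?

Watson receives Section 10am.

Optimal: Watson→Section 10am (74 points), Santos→Section 9am (85 points), Ghosh→Section 1pm (77 points), Lindqvist→Section 4pm (80 points), Rossi→Section 11am (88 points) — total 74+85+77+80+88 = 404 points.
No other one-to-one assignment exceeds 404 points.
Watson's own top section is Section 1pm (95 points), but forcing Watson→Section 1pm and reassigning the rest optimally gives only 403 points — worse by 1.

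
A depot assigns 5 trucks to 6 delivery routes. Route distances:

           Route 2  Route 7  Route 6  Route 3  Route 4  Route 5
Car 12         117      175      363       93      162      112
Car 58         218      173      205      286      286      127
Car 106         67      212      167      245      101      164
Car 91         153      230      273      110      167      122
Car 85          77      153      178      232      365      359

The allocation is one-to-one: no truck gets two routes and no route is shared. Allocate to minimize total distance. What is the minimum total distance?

Min total: 566 km

Optimal: Car 12→Route 3 (93 km), Car 58→Route 7 (173 km), Car 106→Route 4 (101 km), Car 91→Route 5 (122 km), Car 85→Route 2 (77 km) — total 93+173+101+122+77 = 566 km.
Column-greedy (each route in turn goes to its cheapest remaining truck) gives 685 km, worse by 119.
Checked against all permutations: 566 km is optimal.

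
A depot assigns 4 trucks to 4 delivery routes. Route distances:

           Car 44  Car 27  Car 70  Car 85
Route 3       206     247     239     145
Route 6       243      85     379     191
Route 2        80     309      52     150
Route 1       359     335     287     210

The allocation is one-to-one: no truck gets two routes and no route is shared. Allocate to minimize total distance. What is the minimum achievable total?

This is a one-to-one assignment (minimum-cost bipartite matching).
Optimal: Car 44→Route 3 (206 km), Car 27→Route 6 (85 km), Car 70→Route 2 (52 km), Car 85→Route 1 (210 km) — total 206+85+52+210 = 553 km.

Min total: 553 km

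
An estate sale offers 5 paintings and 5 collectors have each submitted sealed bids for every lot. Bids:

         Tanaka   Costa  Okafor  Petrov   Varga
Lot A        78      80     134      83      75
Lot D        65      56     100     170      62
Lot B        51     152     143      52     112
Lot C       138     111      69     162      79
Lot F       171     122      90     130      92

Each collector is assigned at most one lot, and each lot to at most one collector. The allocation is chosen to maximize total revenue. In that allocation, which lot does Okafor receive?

Okafor receives Lot A.

This is the linear assignment problem.
Optimal: Tanaka→Lot F ($171), Costa→Lot B ($152), Okafor→Lot A ($134), Petrov→Lot D ($170), Varga→Lot C ($79) — total 171+152+134+170+79 = $706.
Column-greedy (each lot in turn goes to its best remaining collector) gives $686, worse by 20.
Next-best assignment: Tanaka→Lot F, Costa→Lot C, Okafor→Lot A, Petrov→Lot D, Varga→Lot B = $698.
Swapping Tanaka↔Okafor (Tanaka→Lot A $78, Okafor→Lot F $90) loses 137.
Okafor's own top lot is Lot B ($143), but forcing Okafor→Lot B and reassigning the rest optimally gives only $670 — worse by 36.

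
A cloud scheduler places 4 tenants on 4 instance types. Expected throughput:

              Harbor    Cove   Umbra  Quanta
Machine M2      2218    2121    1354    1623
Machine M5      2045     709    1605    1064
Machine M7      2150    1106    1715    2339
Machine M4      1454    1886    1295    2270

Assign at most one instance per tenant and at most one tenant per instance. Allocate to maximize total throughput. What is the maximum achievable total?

Maximum total: 8151 ops/s

Treat this as an assignment problem: match each tenant to one instance.
Optimal: Harbor→Machine M5 (2045 ops/s), Cove→Machine M2 (2121 ops/s), Umbra→Machine M7 (1715 ops/s), Quanta→Machine M4 (2270 ops/s) — total 2045+2121+1715+2270 = 8151 ops/s.
Row-greedy (each tenant in turn takes its best remaining instance) gives 6883 ops/s, worse by 1268.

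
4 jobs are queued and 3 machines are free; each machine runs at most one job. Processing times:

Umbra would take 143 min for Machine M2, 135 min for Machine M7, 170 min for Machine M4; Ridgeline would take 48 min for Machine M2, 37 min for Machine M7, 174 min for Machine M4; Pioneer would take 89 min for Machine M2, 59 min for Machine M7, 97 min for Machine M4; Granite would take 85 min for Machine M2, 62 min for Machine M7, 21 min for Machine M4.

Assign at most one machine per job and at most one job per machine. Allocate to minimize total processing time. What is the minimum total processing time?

Min total: 128 min

Optimal: Ridgeline→Machine M2 (48 min), Pioneer→Machine M7 (59 min), Granite→Machine M4 (21 min) — total 48+59+21 = 128 min.
Row-greedy (each job in turn takes its cheapest remaining machine) gives 280 min, worse by 152.
Next-best assignment: Pioneer→Machine M2, Ridgeline→Machine M7, Granite→Machine M4 = 147 min.
Checked against all permutations: 128 min is optimal.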